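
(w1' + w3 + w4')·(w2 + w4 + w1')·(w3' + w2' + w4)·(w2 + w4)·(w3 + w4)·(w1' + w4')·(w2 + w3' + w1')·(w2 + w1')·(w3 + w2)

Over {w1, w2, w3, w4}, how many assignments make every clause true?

3

There are 2^4 = 16 truth assignments over (w1, w2, w3, w4).
Split on w2. With w2 = 1, the clauses containing w2 are satisfied and w2' drops from the rest; 2 of the 2^3 = 8 assignments to the other variables satisfy what remains.
With w2 = 0, by the same count on the reduced clause set, 1 assignment works.
(One model: w1=F, w2=F, w3=T, w4=T.)
Total: 2 + 1 = 3.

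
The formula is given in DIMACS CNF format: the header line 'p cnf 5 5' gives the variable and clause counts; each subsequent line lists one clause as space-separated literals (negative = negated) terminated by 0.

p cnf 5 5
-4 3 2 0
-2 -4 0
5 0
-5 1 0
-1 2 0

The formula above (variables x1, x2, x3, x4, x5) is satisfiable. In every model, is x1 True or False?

Suppose x1 = False.
From the singleton clause (x5), x5 = True.
But (¬x5) is also a unit clause — contradiction.
So every satisfying assignment has x1 = True.

True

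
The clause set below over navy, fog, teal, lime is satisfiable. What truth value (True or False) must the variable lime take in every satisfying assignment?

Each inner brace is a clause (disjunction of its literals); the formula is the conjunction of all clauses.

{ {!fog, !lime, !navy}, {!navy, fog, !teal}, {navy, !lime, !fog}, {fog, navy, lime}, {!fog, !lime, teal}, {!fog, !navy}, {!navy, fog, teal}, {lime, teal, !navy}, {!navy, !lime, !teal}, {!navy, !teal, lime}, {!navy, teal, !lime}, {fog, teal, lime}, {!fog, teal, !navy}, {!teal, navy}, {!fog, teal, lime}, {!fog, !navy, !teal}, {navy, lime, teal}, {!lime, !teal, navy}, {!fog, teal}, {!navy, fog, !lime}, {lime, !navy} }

Suppose lime = false.
Unit clause (!navy) forces navy = false.
Unit clause (fog) forces fog = true.
Unit clause (!teal) forces teal = false.
But (teal) is also a unit clause — contradiction.
So every satisfying assignment has lime = True.

True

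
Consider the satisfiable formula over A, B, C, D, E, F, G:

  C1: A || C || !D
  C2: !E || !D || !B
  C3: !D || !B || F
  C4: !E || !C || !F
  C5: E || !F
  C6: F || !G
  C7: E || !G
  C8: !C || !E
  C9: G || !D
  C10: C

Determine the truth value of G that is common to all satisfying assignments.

Suppose G = true.
Unit clause (F) forces F = true.
Unit clause (E) forces E = true.
Unit clause (!C) forces C = false.
That conflicts with the unit clause (C).
So every satisfying assignment has G = False.

False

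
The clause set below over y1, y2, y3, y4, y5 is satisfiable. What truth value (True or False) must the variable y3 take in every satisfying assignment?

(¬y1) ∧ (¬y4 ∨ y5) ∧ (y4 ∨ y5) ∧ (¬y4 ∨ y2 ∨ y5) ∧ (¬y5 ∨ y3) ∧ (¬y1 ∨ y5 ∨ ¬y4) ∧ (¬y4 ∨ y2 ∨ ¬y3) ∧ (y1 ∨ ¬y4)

True

Suppose y3 = False.
The clause (¬y1) is unit, so y1 = False.
The clause (¬y5) is unit, so y5 = False.
The clause (¬y4) is unit, so y4 = False.
That conflicts with the unit clause (y4).
So every satisfying assignment has y3 = True.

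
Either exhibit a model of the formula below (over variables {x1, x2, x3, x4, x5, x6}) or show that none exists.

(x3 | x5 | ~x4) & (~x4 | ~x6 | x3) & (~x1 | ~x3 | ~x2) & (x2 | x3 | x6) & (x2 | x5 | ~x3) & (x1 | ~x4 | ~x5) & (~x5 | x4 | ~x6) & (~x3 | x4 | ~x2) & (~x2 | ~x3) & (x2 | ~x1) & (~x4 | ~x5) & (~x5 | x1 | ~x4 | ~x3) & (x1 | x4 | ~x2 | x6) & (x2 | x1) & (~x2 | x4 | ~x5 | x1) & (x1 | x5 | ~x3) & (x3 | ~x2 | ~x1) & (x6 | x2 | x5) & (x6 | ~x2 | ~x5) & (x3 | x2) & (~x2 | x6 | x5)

x1: 0, x2: 1, x3: 0, x4: 0, x5: 0, x6: 1

Suppose x2 = 1.
(~x3) alone gives x3 = 0.
(~x1) alone gives x1 = 0.
Suppose x5 = 0.
(~x4) alone gives x4 = 0.
(x6) alone gives x6 = 1.
This assignment satisfies each clause.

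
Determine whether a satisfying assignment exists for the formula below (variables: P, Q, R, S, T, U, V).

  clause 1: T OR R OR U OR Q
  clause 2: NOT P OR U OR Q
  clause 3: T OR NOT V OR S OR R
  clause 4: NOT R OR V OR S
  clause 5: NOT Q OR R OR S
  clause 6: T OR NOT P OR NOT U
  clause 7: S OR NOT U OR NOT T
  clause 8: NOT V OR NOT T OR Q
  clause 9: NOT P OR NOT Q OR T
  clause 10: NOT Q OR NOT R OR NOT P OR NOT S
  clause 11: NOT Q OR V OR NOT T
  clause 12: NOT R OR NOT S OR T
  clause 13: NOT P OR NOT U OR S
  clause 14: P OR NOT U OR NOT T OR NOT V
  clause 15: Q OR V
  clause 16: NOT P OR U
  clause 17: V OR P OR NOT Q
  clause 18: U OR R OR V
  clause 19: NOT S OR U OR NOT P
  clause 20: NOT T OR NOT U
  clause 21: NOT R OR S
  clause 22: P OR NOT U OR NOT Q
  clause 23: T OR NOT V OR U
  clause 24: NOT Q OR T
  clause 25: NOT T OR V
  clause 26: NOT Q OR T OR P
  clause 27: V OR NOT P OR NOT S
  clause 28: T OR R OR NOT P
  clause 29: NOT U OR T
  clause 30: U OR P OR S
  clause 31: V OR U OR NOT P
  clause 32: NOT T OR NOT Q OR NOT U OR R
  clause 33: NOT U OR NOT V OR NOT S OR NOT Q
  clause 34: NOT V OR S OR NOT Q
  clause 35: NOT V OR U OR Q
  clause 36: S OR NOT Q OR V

Satisfiable

Branch on Q: set Q = true.
The clause (T) is unit, so T = true.
The clause (V) is unit, so V = true.
The clause (NOT U) is unit, so U = false.
The clause (NOT P) is unit, so P = false.
The clause (S) is unit, so S = true.
No clause remains; R is free.
A satisfying assignment: P ↦ false,  Q ↦ true,  R ↦ true,  S ↦ true,  T ↦ true,  U ↦ false,  V ↦ true.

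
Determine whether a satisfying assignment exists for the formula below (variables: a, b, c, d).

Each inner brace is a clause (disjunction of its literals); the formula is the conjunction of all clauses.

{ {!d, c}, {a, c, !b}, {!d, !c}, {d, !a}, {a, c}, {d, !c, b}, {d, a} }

No, unsatisfiable

Case d = false:
From the singleton clause (!a), a = false.
Now (a) is unsatisfied and unit — conflict.
Undo d and try d = true.
From the singleton clause (c), c = true.
Now (!c) is unsatisfied and unit — conflict.
Either choice for d ends in contradiction.
No assignment satisfies every clause.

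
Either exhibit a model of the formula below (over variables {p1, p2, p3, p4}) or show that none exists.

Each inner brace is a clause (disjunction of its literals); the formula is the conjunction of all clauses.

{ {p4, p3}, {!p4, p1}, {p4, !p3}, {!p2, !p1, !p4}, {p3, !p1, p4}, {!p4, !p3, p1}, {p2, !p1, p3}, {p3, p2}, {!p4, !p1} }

UNSATISFIABLE

Try p4 = true.
Unit clause (p1) forces p1 = true.
But (!p1) is also a unit clause — contradiction.
Backtrack on p4: now try p4 = false.
Unit clause (p3) forces p3 = true.
But (!p3) is also a unit clause — contradiction.
Either choice for p4 ends in contradiction.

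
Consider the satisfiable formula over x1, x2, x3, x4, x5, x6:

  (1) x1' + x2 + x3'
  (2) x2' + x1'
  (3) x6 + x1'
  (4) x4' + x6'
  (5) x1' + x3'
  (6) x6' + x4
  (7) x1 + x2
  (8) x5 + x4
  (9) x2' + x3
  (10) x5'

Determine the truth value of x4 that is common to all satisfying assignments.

True

Suppose x4 = 0.
From the singleton clause (x6'), x6 = 0.
From the singleton clause (x1'), x1 = 0.
From the singleton clause (x2), x2 = 1.
From the singleton clause (x5), x5 = 1.
But (x5') is also a unit clause — contradiction.
So every satisfying assignment has x4 = True.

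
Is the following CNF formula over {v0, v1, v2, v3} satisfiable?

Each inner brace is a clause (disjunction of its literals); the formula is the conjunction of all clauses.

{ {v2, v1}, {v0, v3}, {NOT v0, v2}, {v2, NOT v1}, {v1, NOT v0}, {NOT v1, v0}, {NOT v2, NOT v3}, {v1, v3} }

Try v2 = true.
Unit clause (NOT v3) forces v3 = false.
Unit clause (v0) forces v0 = true.
Unit clause (v1) forces v1 = true.
This assignment satisfies each clause.
A satisfying assignment: v0: true; v1: true; v2: true; v3: false.

Yes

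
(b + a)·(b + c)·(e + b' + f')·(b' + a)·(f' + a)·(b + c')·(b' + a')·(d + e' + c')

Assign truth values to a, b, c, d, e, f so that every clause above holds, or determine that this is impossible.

UNSATISFIABLE

Branch on b: set b = 1.
From the singleton clause (a), a = 1.
But (a') is also a unit clause — contradiction.
Undo b and try b = 0.
From the singleton clause (a), a = 1.
From the singleton clause (c), c = 1.
But (c') is also a unit clause — contradiction.
Neither b = 1 nor b = 0 works.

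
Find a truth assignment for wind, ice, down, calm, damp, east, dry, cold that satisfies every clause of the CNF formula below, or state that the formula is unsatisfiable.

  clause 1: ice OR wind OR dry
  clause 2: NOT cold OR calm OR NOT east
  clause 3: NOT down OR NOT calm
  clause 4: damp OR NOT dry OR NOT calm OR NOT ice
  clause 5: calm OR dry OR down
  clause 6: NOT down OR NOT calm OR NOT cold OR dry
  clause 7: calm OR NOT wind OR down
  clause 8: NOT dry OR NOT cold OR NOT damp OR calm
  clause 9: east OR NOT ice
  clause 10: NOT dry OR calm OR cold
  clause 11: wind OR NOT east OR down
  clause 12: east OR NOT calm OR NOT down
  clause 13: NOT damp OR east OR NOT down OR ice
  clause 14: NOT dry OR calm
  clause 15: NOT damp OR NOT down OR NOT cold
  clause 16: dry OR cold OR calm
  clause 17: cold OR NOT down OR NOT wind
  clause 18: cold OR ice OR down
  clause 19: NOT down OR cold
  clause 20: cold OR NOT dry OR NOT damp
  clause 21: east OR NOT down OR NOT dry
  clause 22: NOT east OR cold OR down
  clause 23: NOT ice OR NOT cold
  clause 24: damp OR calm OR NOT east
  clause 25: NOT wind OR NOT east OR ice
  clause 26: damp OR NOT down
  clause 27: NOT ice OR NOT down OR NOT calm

Branch on down: set down = false.
Branch on calm: set calm = true.
Branch on east: set east = false.
(NOT ice) alone gives ice = false.
(cold) alone gives cold = true.
Branch on wind: set wind = true.
Every clause is now satisfied; damp, dry are unconstrained.

wind=true; ice=false; down=false; calm=true; damp=false; east=false; dry=false; cold=true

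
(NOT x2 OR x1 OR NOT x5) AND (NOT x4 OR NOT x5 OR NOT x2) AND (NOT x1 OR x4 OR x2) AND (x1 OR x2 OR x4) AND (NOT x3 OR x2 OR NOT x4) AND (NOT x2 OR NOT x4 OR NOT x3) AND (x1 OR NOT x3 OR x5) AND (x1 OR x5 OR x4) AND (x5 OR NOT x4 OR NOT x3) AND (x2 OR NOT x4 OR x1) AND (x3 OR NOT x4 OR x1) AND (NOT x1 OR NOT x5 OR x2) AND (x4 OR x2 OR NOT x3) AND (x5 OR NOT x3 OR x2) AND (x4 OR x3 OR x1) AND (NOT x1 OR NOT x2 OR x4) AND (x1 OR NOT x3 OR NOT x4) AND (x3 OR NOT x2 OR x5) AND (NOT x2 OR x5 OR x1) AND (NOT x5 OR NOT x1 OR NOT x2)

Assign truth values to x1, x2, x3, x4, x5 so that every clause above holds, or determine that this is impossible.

x1=true, x2=false, x3=false, x4=true, x5=false

Branch on x2: set x2 = false.
Branch on x1: set x1 = true.
The clause (x4) is unit, so x4 = true.
The clause (NOT x3) is unit, so x3 = false.
The clause (NOT x5) is unit, so x5 = false.
Every clause now holds.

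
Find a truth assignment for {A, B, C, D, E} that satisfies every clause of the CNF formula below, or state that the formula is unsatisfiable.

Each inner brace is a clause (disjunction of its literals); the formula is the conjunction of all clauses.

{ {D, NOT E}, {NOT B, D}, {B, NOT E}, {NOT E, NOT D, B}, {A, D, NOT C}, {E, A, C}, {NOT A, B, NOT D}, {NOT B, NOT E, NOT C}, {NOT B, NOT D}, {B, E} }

UNSATISFIABLE

Case D = true:
Unit clause (NOT B) forces B = false.
Unit clause (NOT E) forces E = false.
But (E) is also a unit clause — contradiction.
Undo D and try D = false.
Unit clause (NOT E) forces E = false.
Unit clause (NOT B) forces B = false.
But (B) is also a unit clause — contradiction.
Both values of D lead to a conflict.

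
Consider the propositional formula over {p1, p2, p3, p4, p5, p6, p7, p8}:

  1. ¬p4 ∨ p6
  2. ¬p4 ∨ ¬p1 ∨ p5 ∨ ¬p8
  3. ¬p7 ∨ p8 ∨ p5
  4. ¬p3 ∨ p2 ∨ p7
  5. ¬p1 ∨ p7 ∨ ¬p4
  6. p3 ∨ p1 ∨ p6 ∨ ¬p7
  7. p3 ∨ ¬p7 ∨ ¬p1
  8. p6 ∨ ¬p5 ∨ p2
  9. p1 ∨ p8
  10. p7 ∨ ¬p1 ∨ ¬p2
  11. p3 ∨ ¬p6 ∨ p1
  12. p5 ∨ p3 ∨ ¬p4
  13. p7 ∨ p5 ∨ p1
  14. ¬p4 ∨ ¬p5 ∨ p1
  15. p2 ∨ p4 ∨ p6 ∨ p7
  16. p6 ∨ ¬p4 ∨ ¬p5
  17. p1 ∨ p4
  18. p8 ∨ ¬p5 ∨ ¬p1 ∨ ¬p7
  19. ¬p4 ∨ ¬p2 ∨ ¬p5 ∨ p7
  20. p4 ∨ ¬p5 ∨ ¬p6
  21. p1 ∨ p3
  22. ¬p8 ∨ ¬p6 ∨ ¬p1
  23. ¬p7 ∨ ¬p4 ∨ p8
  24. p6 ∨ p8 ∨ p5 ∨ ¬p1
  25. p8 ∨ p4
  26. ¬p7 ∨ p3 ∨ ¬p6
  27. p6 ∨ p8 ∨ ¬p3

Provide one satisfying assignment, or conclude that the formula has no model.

Case p4 = True:
The clause (p6) is unit, so p6 = True.
Case p1 = False:
The clause (p8) is unit, so p8 = True.
The clause (p3) is unit, so p3 = True.
The clause (¬p5) is unit, so p5 = False.
The clause (p7) is unit, so p7 = True.
All clauses hold; p2 can take either value.

p1=False,  p2=False,  p3=True,  p4=True,  p5=False,  p6=True,  p7=True,  p8=True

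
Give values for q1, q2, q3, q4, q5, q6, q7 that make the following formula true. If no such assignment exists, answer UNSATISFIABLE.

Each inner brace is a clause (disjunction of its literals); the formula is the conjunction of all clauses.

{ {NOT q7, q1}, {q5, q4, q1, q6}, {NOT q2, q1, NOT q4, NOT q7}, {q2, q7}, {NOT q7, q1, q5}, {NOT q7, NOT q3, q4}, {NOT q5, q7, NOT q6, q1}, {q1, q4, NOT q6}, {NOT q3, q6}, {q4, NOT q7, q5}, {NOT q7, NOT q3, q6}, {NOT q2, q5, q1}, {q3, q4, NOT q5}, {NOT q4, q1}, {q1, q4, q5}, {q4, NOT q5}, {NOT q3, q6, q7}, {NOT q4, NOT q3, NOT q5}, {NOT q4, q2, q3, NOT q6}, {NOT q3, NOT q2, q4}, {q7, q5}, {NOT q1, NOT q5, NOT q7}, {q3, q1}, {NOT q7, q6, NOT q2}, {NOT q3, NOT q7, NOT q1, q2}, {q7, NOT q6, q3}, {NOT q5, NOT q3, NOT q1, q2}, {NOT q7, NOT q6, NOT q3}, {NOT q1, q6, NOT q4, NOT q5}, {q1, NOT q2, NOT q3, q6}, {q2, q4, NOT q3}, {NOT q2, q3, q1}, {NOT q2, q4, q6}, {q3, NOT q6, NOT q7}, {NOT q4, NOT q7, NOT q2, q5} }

q1=true, q2=false, q3=false, q4=true, q5=false, q6=false, q7=true

Branch on q7: set q7 = true.
(q1) alone gives q1 = true.
(NOT q5) alone gives q5 = false.
(q4) alone gives q4 = true.
(NOT q2) alone gives q2 = false.
(NOT q3) alone gives q3 = false.
(NOT q6) alone gives q6 = false.
Every clause now holds.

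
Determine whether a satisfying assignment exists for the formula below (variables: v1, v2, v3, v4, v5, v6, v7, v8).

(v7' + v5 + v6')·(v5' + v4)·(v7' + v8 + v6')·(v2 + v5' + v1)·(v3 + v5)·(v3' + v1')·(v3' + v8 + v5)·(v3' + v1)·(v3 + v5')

Suppose v5 = 0.
(v3) alone gives v3 = 1.
(v1') alone gives v1 = 0.
That conflicts with the unit clause (v1).
Undo v5 and try v5 = 1.
(v4) alone gives v4 = 1.
(v3) alone gives v3 = 1.
(v1') alone gives v1 = 0.
That conflicts with the unit clause (v1).
Neither v5 = 1 nor v5 = 0 works.
No assignment satisfies every clause.

Unsatisfiable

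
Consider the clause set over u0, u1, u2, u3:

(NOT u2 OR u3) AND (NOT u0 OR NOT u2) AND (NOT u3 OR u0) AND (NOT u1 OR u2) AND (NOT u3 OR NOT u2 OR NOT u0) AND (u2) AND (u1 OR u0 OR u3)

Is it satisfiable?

From the singleton clause (u2), u2 = true.
From the singleton clause (u3), u3 = true.
From the singleton clause (NOT u0), u0 = false.
Now (u0) is unsatisfied and unit — conflict.
No assignment satisfies every clause.

Unsatisfiable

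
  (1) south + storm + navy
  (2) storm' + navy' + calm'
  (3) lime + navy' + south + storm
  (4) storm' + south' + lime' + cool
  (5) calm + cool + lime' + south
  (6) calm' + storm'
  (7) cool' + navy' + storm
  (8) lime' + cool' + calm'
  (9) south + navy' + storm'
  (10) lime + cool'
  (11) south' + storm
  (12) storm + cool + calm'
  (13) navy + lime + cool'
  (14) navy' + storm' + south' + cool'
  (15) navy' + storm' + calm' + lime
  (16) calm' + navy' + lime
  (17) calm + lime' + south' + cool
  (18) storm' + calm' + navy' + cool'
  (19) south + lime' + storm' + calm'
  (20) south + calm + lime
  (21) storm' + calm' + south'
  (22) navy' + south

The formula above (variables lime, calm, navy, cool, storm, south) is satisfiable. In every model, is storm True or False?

Suppose storm = 0.
(south') alone gives south = 0.
(navy) alone gives navy = 1.
Now (navy') is unsatisfied and unit — conflict.
So every satisfying assignment has storm = True.

True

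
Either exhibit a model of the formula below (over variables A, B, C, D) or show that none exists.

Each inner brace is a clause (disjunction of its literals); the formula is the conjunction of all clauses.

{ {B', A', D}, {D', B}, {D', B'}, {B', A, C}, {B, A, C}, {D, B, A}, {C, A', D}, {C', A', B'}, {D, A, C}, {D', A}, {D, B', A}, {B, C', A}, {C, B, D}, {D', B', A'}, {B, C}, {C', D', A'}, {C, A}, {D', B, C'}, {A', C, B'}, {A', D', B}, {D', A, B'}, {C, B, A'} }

A ↦ 1; B ↦ 0; C ↦ 1; D ↦ 0

Try D = 0.
Try B = 0.
The clause (A) is unit, so A = 1.
The clause (C) is unit, so C = 1.
Every clause now holds.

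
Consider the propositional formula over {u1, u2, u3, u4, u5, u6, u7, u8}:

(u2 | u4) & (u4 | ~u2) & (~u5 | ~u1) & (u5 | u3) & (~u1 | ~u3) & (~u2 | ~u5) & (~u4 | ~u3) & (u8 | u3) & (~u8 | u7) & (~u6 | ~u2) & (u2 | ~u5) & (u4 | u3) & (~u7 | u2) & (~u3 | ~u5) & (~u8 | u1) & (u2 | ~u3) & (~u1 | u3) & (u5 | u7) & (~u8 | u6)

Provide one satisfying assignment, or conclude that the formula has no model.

UNSATISFIABLE

Try u2 = 1.
From the singleton clause (u4), u4 = 1.
From the singleton clause (~u5), u5 = 0.
From the singleton clause (u3), u3 = 1.
Now (~u3) is unsatisfied and unit — conflict.
Backtrack on u2: now try u2 = 0.
From the singleton clause (u4), u4 = 1.
From the singleton clause (~u3), u3 = 0.
From the singleton clause (u5), u5 = 1.
Now (~u5) is unsatisfied and unit — conflict.
Either choice for u2 ends in contradiction.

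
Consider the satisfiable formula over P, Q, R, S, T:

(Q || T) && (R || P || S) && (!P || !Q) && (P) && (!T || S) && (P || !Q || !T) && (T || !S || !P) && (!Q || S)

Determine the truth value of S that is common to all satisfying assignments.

True

Suppose S = false.
(P) alone gives P = true.
(!Q) alone gives Q = false.
(T) alone gives T = true.
But (!T) is also a unit clause — contradiction.
So every satisfying assignment has S = True.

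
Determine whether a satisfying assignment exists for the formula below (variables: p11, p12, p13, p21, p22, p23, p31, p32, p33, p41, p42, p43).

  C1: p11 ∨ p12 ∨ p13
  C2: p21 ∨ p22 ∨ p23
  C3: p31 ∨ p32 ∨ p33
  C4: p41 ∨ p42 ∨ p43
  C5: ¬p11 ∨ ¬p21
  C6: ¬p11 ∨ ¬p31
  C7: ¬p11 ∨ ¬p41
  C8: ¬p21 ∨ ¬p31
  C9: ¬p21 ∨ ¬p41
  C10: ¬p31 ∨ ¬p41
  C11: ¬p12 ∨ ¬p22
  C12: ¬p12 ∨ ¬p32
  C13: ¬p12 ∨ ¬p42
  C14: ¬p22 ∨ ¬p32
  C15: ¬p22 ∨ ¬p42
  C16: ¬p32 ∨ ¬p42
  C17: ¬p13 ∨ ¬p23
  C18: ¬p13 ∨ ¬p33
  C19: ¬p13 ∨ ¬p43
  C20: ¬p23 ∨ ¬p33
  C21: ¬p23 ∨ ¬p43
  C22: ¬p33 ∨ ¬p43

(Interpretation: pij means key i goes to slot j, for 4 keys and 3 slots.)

No, unsatisfiable

Suppose p11 = False.
Suppose p12 = True.
The clause (¬p22) is unit, so p22 = False.
The clause (¬p32) is unit, so p32 = False.
The clause (¬p42) is unit, so p42 = False.
Suppose p21 = True.
The clause (¬p31) is unit, so p31 = False.
The clause (p33) is unit, so p33 = True.
The clause (¬p41) is unit, so p41 = False.
The clause (p43) is unit, so p43 = True.
That conflicts with the unit clause (¬p43).
That branch fails; take p21 = False instead.
The clause (p23) is unit, so p23 = True.
The clause (¬p13) is unit, so p13 = False.
The clause (¬p33) is unit, so p33 = False.
The clause (p31) is unit, so p31 = True.
The clause (¬p41) is unit, so p41 = False.
The clause (p43) is unit, so p43 = True.
That conflicts with the unit clause (¬p43).
Either choice for p21 ends in contradiction.
That branch fails; take p12 = False instead.
The clause (p13) is unit, so p13 = True.
The clause (¬p23) is unit, so p23 = False.
The clause (¬p33) is unit, so p33 = False.
The clause (¬p43) is unit, so p43 = False.
Suppose p21 = True.
The clause (¬p31) is unit, so p31 = False.
The clause (p32) is unit, so p32 = True.
The clause (¬p41) is unit, so p41 = False.
The clause (p42) is unit, so p42 = True.
That conflicts with the unit clause (¬p42).
That branch fails; take p21 = False instead.
The clause (p22) is unit, so p22 = True.
The clause (¬p32) is unit, so p32 = False.
The clause (p31) is unit, so p31 = True.
The clause (¬p41) is unit, so p41 = False.
The clause (p42) is unit, so p42 = True.
That conflicts with the unit clause (¬p42).
Either choice for p21 ends in contradiction.
Either choice for p12 ends in contradiction.
That branch fails; take p11 = True instead.
The clause (¬p21) is unit, so p21 = False.
The clause (¬p31) is unit, so p31 = False.
The clause (¬p41) is unit, so p41 = False.
Suppose p22 = True.
The clause (¬p12) is unit, so p12 = False.
The clause (¬p32) is unit, so p32 = False.
The clause (p33) is unit, so p33 = True.
The clause (¬p42) is unit, so p42 = False.
The clause (p43) is unit, so p43 = True.
That conflicts with the unit clause (¬p43).
That branch fails; take p22 = False instead.
The clause (p23) is unit, so p23 = True.
The clause (¬p13) is unit, so p13 = False.
The clause (¬p33) is unit, so p33 = False.
The clause (p32) is unit, so p32 = True.
The clause (¬p12) is unit, so p12 = False.
The clause (¬p42) is unit, so p42 = False.
The clause (p43) is unit, so p43 = True.
That conflicts with the unit clause (¬p43).
Either choice for p22 ends in contradiction.
Either choice for p11 ends in contradiction.
No assignment satisfies every clause.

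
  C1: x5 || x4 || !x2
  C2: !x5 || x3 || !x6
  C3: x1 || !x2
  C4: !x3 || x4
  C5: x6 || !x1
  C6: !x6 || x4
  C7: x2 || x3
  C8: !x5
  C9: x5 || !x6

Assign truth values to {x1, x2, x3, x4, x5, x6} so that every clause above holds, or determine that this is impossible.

x1: false, x2: false, x3: true, x4: true, x5: false, x6: false

From the singleton clause (!x5), x5 = false.
From the singleton clause (!x6), x6 = false.
From the singleton clause (!x1), x1 = false.
From the singleton clause (!x2), x2 = false.
From the singleton clause (x3), x3 = true.
From the singleton clause (x4), x4 = true.
Every clause now holds.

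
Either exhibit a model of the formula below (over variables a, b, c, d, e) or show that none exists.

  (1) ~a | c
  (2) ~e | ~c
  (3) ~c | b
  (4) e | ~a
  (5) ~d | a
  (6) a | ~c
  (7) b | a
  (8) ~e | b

a=0; b=1; c=0; d=0; e=0

Case a = 0:
Unit clause (~d) forces d = 0.
Unit clause (~c) forces c = 0.
Unit clause (b) forces b = 1.
All clauses hold; e can take either value.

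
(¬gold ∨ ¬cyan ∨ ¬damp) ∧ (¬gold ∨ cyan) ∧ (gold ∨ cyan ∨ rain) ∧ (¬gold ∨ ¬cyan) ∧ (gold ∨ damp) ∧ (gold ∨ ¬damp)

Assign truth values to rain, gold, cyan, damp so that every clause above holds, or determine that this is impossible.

UNSATISFIABLE

Try gold = False.
From the singleton clause (damp), damp = True.
Now (¬damp) is unsatisfied and unit — conflict.
So gold must be the other value — set gold = True.
From the singleton clause (cyan), cyan = True.
Now (¬cyan) is unsatisfied and unit — conflict.
Neither gold = True nor gold = False works.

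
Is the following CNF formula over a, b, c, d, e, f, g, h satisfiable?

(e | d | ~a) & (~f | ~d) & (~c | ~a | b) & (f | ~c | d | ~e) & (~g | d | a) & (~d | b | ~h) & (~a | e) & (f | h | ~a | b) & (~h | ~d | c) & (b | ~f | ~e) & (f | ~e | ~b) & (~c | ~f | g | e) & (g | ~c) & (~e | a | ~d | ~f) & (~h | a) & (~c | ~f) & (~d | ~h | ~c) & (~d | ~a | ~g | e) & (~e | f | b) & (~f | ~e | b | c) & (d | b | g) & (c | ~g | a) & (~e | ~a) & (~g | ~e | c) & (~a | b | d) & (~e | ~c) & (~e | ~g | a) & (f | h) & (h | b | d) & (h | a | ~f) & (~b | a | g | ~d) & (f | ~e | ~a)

Case f = 0:
(h) alone gives h = 1.
(a) alone gives a = 1.
(e) alone gives e = 1.
Now (~e) is unsatisfied and unit — conflict.
Undo f and try f = 1.
(~d) alone gives d = 0.
(~c) alone gives c = 0.
Case e = 1:
(b) alone gives b = 1.
(~a) alone gives a = 0.
(~g) alone gives g = 0.
(~h) alone gives h = 0.
Now (h) is unsatisfied and unit — conflict.
Undo e and try e = 0.
(~a) alone gives a = 0.
(~g) alone gives g = 0.
(~h) alone gives h = 0.
Now (h) is unsatisfied and unit — conflict.
Either choice for e ends in contradiction.
Either choice for f ends in contradiction.
No assignment satisfies every clause.

No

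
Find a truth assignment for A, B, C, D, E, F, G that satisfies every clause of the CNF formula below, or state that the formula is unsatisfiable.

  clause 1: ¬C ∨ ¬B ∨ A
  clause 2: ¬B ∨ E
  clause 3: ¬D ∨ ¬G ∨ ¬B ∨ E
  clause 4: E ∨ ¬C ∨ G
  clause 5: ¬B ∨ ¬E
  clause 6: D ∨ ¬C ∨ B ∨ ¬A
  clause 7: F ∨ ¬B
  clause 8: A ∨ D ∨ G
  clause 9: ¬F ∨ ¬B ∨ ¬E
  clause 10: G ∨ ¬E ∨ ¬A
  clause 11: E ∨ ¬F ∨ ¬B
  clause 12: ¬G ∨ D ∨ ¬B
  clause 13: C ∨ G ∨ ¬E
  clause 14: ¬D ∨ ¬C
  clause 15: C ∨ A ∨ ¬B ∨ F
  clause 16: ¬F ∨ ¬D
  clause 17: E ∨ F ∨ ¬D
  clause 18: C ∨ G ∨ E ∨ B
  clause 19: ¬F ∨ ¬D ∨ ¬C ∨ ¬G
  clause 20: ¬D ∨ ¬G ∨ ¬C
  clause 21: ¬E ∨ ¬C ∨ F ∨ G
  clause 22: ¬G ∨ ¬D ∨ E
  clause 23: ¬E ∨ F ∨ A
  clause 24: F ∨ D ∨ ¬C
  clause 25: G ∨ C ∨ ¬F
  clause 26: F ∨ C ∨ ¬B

Case B = False:
Case D = False:
Case C = False:
Case A = False:
The clause (G) is unit, so G = True.
Case E = False:
No clause remains; F is free.

A=False; B=False; C=False; D=False; E=False; F=False; G=True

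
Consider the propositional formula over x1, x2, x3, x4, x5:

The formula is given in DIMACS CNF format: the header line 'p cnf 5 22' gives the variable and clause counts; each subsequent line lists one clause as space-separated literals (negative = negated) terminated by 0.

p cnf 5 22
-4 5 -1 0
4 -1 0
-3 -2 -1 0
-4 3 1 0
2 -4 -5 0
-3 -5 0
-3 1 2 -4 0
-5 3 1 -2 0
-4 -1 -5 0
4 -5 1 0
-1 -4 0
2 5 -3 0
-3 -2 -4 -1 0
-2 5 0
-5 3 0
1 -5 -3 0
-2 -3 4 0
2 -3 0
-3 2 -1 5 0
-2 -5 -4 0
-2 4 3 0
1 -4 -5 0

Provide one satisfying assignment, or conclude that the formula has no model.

Branch on x4: set x4 = False.
From the singleton clause (¬x1), x1 = False.
From the singleton clause (¬x5), x5 = False.
From the singleton clause (¬x2), x2 = False.
From the singleton clause (¬x3), x3 = False.
All clauses are satisfied.

x1 ↦ False, x2 ↦ False, x3 ↦ False, x4 ↦ False, x5 ↦ False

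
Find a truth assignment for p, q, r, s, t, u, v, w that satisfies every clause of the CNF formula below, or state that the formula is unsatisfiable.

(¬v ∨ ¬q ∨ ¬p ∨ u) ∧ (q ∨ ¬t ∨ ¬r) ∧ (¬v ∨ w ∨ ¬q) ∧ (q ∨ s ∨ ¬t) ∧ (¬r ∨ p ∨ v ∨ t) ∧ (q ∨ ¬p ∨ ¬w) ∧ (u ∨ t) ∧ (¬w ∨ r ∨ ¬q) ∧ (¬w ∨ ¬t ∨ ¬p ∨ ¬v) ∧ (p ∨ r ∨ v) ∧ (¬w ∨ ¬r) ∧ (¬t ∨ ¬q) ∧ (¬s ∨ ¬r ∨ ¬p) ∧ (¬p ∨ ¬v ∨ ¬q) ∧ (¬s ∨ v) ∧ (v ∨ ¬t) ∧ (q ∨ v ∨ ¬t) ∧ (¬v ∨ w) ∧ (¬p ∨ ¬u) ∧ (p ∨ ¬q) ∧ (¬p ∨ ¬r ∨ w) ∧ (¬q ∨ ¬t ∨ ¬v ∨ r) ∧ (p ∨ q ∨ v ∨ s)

p: False,  q: False,  r: False,  s: True,  t: False,  u: True,  v: True,  w: True

Try u = True.
The clause (¬p) is unit, so p = False.
The clause (¬q) is unit, so q = False.
Try t = False.
Try r = False.
The clause (v) is unit, so v = True.
The clause (w) is unit, so w = True.
No clause remains; s is free.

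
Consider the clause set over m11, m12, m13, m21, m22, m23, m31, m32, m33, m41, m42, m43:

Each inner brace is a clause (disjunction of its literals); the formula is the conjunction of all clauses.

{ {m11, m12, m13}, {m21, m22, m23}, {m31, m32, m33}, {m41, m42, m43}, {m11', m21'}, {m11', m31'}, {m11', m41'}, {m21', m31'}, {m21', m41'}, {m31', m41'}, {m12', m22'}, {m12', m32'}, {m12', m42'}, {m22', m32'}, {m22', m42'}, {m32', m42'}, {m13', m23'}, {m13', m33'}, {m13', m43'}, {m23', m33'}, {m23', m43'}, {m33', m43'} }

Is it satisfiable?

Case m11 = 0:
Case m12 = 1:
Unit clause (m22') forces m22 = 0.
Unit clause (m32') forces m32 = 0.
Unit clause (m42') forces m42 = 0.
Case m21 = 1:
Unit clause (m31') forces m31 = 0.
Unit clause (m33) forces m33 = 1.
Unit clause (m41') forces m41 = 0.
Unit clause (m43) forces m43 = 1.
But (m43') is also a unit clause — contradiction.
Backtrack on m21: now try m21 = 0.
Unit clause (m23) forces m23 = 1.
Unit clause (m13') forces m13 = 0.
Unit clause (m33') forces m33 = 0.
Unit clause (m31) forces m31 = 1.
Unit clause (m41') forces m41 = 0.
Unit clause (m43) forces m43 = 1.
But (m43') is also a unit clause — contradiction.
Either choice for m21 ends in contradiction.
Backtrack on m12: now try m12 = 0.
Unit clause (m13) forces m13 = 1.
Unit clause (m23') forces m23 = 0.
Unit clause (m33') forces m33 = 0.
Unit clause (m43') forces m43 = 0.
Case m21 = 1:
Unit clause (m31') forces m31 = 0.
Unit clause (m32) forces m32 = 1.
Unit clause (m41') forces m41 = 0.
Unit clause (m42) forces m42 = 1.
But (m42') is also a unit clause — contradiction.
Backtrack on m21: now try m21 = 0.
Unit clause (m22) forces m22 = 1.
Unit clause (m32') forces m32 = 0.
Unit clause (m31) forces m31 = 1.
Unit clause (m41') forces m41 = 0.
Unit clause (m42) forces m42 = 1.
But (m42') is also a unit clause — contradiction.
Either choice for m21 ends in contradiction.
Either choice for m12 ends in contradiction.
Backtrack on m11: now try m11 = 1.
Unit clause (m21') forces m21 = 0.
Unit clause (m31') forces m31 = 0.
Unit clause (m41') forces m41 = 0.
Case m22 = 1:
Unit clause (m12') forces m12 = 0.
Unit clause (m32') forces m32 = 0.
Unit clause (m33) forces m33 = 1.
Unit clause (m42') forces m42 = 0.
Unit clause (m43) forces m43 = 1.
But (m43') is also a unit clause — contradiction.
Backtrack on m22: now try m22 = 0.
Unit clause (m23) forces m23 = 1.
Unit clause (m13') forces m13 = 0.
Unit clause (m33') forces m33 = 0.
Unit clause (m32) forces m32 = 1.
Unit clause (m12') forces m12 = 0.
Unit clause (m42') forces m42 = 0.
Unit clause (m43) forces m43 = 1.
But (m43') is also a unit clause — contradiction.
Either choice for m22 ends in contradiction.
Either choice for m11 ends in contradiction.
No assignment satisfies every clause.

No, unsatisfiable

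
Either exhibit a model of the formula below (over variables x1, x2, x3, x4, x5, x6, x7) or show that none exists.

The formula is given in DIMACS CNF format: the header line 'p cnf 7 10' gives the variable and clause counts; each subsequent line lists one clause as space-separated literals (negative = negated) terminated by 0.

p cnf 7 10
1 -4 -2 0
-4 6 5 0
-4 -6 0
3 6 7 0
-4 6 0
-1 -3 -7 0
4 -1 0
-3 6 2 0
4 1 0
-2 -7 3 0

Try x4 = False.
The clause (¬x1) is unit, so x1 = False.
Now (x1) is unsatisfied and unit — conflict.
Undo x4 and try x4 = True.
The clause (¬x6) is unit, so x6 = False.
Now (x6) is unsatisfied and unit — conflict.
Neither x4 = True nor x4 = False works.

UNSATISFIABLE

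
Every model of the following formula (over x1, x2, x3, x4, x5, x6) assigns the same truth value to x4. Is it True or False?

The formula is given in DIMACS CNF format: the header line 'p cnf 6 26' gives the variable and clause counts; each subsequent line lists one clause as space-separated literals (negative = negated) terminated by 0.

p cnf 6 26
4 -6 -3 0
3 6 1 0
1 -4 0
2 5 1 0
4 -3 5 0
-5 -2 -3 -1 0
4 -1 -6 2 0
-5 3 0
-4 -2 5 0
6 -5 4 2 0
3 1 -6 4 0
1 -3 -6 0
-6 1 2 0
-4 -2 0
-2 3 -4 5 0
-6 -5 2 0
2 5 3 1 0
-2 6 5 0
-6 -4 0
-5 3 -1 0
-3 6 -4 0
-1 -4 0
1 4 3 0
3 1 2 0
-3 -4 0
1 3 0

Suppose x4 = True.
(x1) alone gives x1 = True.
But (¬x1) is also a unit clause — contradiction.
So every satisfying assignment has x4 = False.

False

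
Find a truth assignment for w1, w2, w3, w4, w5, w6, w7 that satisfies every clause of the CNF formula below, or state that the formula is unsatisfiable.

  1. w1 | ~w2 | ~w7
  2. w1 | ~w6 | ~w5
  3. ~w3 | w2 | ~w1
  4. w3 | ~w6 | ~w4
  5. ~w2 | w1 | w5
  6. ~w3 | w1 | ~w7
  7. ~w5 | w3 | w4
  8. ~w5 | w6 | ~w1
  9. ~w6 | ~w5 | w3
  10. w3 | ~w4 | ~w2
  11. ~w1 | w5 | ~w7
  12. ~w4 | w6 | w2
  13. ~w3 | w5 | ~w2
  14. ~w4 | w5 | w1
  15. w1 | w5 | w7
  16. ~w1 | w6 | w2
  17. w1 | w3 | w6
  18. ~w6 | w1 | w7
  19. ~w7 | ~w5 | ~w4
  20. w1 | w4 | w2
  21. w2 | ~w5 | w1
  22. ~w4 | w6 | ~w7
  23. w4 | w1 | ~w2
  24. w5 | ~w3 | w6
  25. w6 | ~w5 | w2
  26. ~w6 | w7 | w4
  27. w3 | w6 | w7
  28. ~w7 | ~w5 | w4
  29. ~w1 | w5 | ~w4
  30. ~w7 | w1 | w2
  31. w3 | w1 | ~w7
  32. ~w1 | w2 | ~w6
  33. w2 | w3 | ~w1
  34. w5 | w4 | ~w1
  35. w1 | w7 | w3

w1 ↦ 0,  w2 ↦ 1,  w3 ↦ 1,  w4 ↦ 1,  w5 ↦ 1,  w6 ↦ 0,  w7 ↦ 0

Suppose w1 = 0.
Suppose w2 = 1.
The clause (~w7) is unit, so w7 = 0.
The clause (w5) is unit, so w5 = 1.
The clause (~w6) is unit, so w6 = 0.
The clause (w3) is unit, so w3 = 1.
The clause (w4) is unit, so w4 = 1.
Every clause now holds.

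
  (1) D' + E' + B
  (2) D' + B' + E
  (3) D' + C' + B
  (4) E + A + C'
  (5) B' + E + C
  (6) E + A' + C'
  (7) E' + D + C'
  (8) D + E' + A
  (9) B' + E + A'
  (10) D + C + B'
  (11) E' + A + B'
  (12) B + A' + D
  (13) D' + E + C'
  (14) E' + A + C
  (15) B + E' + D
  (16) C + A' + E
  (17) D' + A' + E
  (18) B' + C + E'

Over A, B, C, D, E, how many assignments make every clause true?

3

There are 2^5 = 32 truth assignments over (A, B, C, D, E).
Split on D. With D = 1, the clauses containing D are satisfied and D' drops from the rest; 2 of the 2^4 = 16 assignments to the other variables satisfy what remains.
With D = 0, by the same count on the reduced clause set, 1 assignment works.
(One model: A=F, B=F, C=F, D=F, E=F.)
Total: 2 + 1 = 3.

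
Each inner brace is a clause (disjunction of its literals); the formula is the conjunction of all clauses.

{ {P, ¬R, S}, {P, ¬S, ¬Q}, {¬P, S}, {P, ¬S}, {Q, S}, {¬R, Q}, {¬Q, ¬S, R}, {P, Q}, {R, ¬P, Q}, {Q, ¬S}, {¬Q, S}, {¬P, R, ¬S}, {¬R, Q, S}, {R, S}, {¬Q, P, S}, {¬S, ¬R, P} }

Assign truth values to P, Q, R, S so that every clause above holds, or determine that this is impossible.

Suppose P = True.
(S) alone gives S = True.
(Q) alone gives Q = True.
(R) alone gives R = True.
Every clause now holds.

P=True, Q=True, R=True, S=True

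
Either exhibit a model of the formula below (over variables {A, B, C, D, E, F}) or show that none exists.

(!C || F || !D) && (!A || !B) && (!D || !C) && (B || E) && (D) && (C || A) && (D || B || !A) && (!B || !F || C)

From the singleton clause (D), D = true.
From the singleton clause (!C), C = false.
From the singleton clause (A), A = true.
From the singleton clause (!B), B = false.
From the singleton clause (E), E = true.
No clause remains; F is free.

A: true, B: false, C: false, D: true, E: true, F: false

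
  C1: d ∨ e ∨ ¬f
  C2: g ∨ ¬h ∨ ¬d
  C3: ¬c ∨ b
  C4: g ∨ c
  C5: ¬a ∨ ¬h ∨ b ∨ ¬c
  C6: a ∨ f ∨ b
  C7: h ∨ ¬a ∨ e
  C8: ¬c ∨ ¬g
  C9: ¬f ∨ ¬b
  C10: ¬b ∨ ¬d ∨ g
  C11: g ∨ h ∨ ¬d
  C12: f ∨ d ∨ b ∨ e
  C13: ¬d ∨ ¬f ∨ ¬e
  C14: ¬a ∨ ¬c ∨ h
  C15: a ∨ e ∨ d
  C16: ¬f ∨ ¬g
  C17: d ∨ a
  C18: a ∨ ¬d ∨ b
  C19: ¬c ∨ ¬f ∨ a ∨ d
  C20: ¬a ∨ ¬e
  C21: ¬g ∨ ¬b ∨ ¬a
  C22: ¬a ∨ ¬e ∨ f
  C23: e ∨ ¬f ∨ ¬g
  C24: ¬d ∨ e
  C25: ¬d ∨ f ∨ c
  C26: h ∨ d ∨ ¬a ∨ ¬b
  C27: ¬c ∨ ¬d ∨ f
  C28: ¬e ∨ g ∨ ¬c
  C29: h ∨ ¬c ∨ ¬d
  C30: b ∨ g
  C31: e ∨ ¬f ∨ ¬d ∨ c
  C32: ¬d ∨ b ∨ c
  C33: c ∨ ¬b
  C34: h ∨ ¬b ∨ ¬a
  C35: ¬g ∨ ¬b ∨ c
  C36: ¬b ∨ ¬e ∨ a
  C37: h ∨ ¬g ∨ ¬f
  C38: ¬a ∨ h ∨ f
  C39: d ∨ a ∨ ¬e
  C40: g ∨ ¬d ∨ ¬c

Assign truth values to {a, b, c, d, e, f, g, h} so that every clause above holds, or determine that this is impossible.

a=True, b=True, c=True, d=False, e=False, f=False, g=False, h=True

Case c = True:
From the singleton clause (b), b = True.
From the singleton clause (¬g), g = False.
From the singleton clause (¬f), f = False.
From the singleton clause (¬d), d = False.
From the singleton clause (a), a = True.
From the singleton clause (h), h = True.
From the singleton clause (¬e), e = False.
Every clause now holds.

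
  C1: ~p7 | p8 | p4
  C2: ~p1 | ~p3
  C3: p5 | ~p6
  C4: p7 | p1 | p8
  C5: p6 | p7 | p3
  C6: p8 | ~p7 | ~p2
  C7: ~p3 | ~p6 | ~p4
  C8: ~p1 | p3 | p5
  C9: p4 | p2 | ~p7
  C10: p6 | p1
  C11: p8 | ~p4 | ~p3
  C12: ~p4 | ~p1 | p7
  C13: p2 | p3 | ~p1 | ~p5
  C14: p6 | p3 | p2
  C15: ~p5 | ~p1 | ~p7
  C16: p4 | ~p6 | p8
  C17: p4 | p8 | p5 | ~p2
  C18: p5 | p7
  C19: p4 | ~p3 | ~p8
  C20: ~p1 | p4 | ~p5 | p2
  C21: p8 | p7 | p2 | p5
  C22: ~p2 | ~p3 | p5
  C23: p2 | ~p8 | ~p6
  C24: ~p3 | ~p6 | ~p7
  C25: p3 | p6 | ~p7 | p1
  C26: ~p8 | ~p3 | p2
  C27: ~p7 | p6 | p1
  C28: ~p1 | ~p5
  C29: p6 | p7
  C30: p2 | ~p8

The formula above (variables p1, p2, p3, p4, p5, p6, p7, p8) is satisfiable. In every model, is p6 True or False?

Suppose p6 = 0.
From the singleton clause (p1), p1 = 1.
From the singleton clause (~p3), p3 = 0.
From the singleton clause (p7), p7 = 1.
From the singleton clause (p5), p5 = 1.
Now (~p5) is unsatisfied and unit — conflict.
So every satisfying assignment has p6 = True.

True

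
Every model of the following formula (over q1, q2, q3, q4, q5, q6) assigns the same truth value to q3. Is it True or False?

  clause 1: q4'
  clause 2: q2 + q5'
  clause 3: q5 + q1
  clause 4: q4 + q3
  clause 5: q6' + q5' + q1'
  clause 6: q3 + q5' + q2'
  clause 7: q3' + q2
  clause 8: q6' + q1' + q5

True

Suppose q3 = 0.
The clause (q4') is unit, so q4 = 0.
But (q4) is also a unit clause — contradiction.
So every satisfying assignment has q3 = True.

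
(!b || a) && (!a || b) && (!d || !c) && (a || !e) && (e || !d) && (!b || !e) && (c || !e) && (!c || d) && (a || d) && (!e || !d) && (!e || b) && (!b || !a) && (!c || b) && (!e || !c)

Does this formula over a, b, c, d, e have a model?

Try b = false.
The clause (!a) is unit, so a = false.
The clause (!e) is unit, so e = false.
The clause (!d) is unit, so d = false.
Now (d) is unsatisfied and unit — conflict.
That branch fails; take b = true instead.
The clause (a) is unit, so a = true.
Now (!a) is unsatisfied and unit — conflict.
Neither b = true nor b = false works.
No assignment satisfies every clause.

No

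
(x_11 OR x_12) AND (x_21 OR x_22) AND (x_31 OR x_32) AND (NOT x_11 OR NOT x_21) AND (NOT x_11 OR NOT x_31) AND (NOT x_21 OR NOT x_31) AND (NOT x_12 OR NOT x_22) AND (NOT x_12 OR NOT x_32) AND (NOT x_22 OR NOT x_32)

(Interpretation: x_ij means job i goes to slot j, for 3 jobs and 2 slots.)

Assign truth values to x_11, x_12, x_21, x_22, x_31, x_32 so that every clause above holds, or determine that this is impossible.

Suppose x_11 = true.
(NOT x_21) alone gives x_21 = false.
(x_22) alone gives x_22 = true.
(NOT x_31) alone gives x_31 = false.
(x_32) alone gives x_32 = true.
Now (NOT x_32) is unsatisfied and unit — conflict.
That branch fails; take x_11 = false instead.
(x_12) alone gives x_12 = true.
(NOT x_22) alone gives x_22 = false.
(x_21) alone gives x_21 = true.
(NOT x_31) alone gives x_31 = false.
(x_32) alone gives x_32 = true.
Now (NOT x_32) is unsatisfied and unit — conflict.
Both values of x_11 lead to a conflict.

UNSATISFIABLE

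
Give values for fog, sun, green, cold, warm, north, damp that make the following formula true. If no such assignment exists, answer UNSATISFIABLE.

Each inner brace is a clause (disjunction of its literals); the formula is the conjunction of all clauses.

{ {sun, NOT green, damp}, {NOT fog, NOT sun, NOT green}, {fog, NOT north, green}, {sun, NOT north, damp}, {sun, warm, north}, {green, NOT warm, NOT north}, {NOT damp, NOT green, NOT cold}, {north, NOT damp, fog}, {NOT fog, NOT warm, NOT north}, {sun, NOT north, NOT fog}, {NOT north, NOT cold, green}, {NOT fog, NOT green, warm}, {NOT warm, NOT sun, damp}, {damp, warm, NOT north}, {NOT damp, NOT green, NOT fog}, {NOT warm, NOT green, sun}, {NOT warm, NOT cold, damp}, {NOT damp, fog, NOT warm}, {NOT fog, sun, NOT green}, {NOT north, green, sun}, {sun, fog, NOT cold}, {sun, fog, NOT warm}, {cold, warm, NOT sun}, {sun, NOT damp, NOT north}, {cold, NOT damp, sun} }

fog ↦ true; sun ↦ true; green ↦ false; cold ↦ true; warm ↦ true; north ↦ false; damp ↦ true

Try sun = true.
Try fog = true.
Unit clause (NOT green) forces green = false.
Try warm = true.
Unit clause (NOT north) forces north = false.
Unit clause (damp) forces damp = true.
Every clause is now satisfied; cold is unconstrained.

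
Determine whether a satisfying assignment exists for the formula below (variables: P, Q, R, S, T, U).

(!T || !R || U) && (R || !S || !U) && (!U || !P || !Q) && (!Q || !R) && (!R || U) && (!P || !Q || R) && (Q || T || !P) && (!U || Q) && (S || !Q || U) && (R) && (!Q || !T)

No, unsatisfiable

Unit clause (R) forces R = true.
Unit clause (!Q) forces Q = false.
Unit clause (U) forces U = true.
That conflicts with the unit clause (!U).
No assignment satisfies every clause.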